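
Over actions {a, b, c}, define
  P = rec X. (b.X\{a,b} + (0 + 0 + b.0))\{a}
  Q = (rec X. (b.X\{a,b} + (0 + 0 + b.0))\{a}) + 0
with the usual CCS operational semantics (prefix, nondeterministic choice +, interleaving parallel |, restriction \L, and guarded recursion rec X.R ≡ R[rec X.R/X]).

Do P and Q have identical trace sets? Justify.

LTS(P): 3 reachable states
  s0 = rec X. (b.X\{a,b} + (0 + 0 + b.0))\{a} has moves ··b··> s1, ··b··> s2
  s1 = (rec X. (b.X\{a,b} + (0 + 0 + b.0))\{a})\{a,b}\{a} has moves ∅
  s2 = 0\{a} has moves ∅
LTS(Q): 3 reachable states
  t0 = (rec X. (b.X\{a,b} + (0 + 0 + b.0))\{a}) + 0 has moves ··b··> t1, ··b··> t2
  t1 = (rec X. (b.X\{a,b} + (0 + 0 + b.0))\{a})\{a,b}\{a} has moves ∅
  t2 = 0\{a} has moves ∅
Coarsest stable partition (strong bisimilarity classes):
  B0 = {s0, t0}
  B1 = {s1, s2, t1, t2}
s0 ∈ B0, t0 ∈ B0 → same block
Bisimilar ⇒ trace-equivalent.

trace-equivalent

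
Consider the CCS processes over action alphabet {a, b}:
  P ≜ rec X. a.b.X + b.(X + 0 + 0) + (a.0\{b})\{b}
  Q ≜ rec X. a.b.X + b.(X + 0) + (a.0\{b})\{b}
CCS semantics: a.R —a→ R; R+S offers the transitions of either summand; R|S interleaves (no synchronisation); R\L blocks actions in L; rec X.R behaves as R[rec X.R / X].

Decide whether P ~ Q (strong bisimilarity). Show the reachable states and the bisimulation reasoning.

Reachable graph of P (4 states):
  s0 = rec X. a.b.X + b.(X + 0 + 0) + (a.0\{b})\{b} → =a=> s1, =a=> s2, =b=> s3
  s1 = 0\{b}\{b} → deadlocked
  s2 = b.(rec X. a.b.X + b.(X + 0 + 0) + (a.0\{b})\{b}) → =b=> s0
  s3 = (rec X. a.b.X + b.(X + 0 + 0) + (a.0\{b})\{b}) + 0 + 0 → =a=> s1, =a=> s2, =b=> s3
Reachable graph of Q (4 states):
  t0 = rec X. a.b.X + b.(X + 0) + (a.0\{b})\{b} → =a=> t1, =a=> t2, =b=> t3
  t1 = 0\{b}\{b} → deadlocked
  t2 = b.(rec X. a.b.X + b.(X + 0) + (a.0\{b})\{b}) → =b=> t0
  t3 = (rec X. a.b.X + b.(X + 0) + (a.0\{b})\{b}) + 0 → =a=> t1, =a=> t2, =b=> t3
Bisimilarity quotient blocks:
  B0 = {s0, s3, t0, t3}
  B1 = {s2, t2}
  B2 = {s1, t1}
s0 ∈ B0, t0 ∈ B0 → same block

bisimilar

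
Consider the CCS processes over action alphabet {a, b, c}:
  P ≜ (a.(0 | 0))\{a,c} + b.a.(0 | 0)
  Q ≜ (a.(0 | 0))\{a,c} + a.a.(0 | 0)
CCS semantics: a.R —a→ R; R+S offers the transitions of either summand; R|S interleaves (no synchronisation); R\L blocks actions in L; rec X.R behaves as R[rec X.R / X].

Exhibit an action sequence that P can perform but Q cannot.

b

LTS(P): 3 reachable states
  m0 = (a.(0 | 0))\{a,c} + b.a.(0 | 0) :: ··b··> m1
  m1 = a.(0 | 0) :: ··a··> m2
  m2 = 0 | 0 :: stopped
LTS(Q): 3 reachable states
  n0 = (a.(0 | 0))\{a,c} + a.a.(0 | 0) :: ··a··> n1
  n1 = a.(0 | 0) :: ··a··> n2
  n2 = 0 | 0 :: stopped
Trace ⟨b⟩ through P, begin at {m0}:
  [1] b ⇒ {m1}
  ✓ P
Trace ⟨b⟩ through Q, begin at {n0}:
  [1] b ⇒ ∅  — Q cannot continue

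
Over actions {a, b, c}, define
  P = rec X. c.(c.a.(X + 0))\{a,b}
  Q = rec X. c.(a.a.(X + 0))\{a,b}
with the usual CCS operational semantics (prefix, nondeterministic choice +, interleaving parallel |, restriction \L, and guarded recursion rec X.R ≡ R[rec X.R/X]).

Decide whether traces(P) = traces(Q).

NO — witness ⟨cc⟩

P's transition system — 3 states:
  p0 = rec X. c.(c.a.(X + 0))\{a,b} | ··c··> p1
  p1 = (c.a.((rec X. c.(c.a.(X + 0))\{a,b}) + 0))\{a,b} | ··c··> p2
  p2 = (a.((rec X. c.(c.a.(X + 0))\{a,b}) + 0))\{a,b} | ·
Q's transition system — 2 states:
  q0 = rec X. c.(a.a.(X + 0))\{a,b} | ··c··> q1
  q1 = (a.a.((rec X. c.(a.a.(X + 0))\{a,b}) + 0))\{a,b} | ·
Run σ = ⟨cc⟩ on P: start {p0}
  step 1 (c): {p1}
  step 2 (c): {p2}
  — P admits the full trace.
Run σ = ⟨cc⟩ on Q: start {q0}
  step 1 (c): {q1}
  step 2 (c): no successor for Q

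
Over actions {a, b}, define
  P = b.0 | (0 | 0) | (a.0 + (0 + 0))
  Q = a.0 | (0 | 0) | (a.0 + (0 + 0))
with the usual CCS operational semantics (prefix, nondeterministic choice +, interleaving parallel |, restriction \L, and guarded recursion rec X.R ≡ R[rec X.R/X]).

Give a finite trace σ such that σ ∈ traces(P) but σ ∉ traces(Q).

b

P's transition system — 4 states:
  u0 = b.0 | (0 | 0) | (a.0 + (0 + 0)) | --a--▸ u1, --b--▸ u2
  u1 = b.0 | (0 | 0) | 0 | --b--▸ u3
  u2 = 0 | (0 | 0) | (a.0 + (0 + 0)) | --a--▸ u3
  u3 = 0 | (0 | 0) | 0 | stopped
Q's transition system — 4 states:
  v0 = a.0 | (0 | 0) | (a.0 + (0 + 0)) | --a--▸ v1, --a--▸ v2
  v1 = 0 | (0 | 0) | (a.0 + (0 + 0)) | --a--▸ v3
  v2 = a.0 | (0 | 0) | 0 | --a--▸ v3
  v3 = 0 | (0 | 0) | 0 | stopped
Run σ = ⟨b⟩ on P: start {u0}
  after b @ step 1: {u2}
  ✓ P
Run σ = ⟨b⟩ on Q: start {v0}
  after b @ step 1: ∅  — Q cannot continue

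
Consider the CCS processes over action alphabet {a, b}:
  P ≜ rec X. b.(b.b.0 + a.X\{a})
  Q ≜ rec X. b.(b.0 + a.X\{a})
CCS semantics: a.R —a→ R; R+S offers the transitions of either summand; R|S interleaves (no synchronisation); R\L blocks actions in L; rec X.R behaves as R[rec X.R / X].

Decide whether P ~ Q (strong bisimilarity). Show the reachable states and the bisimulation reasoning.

not bisimilar

LTS(P): 8 reachable states
  s0 = rec X. b.(b.b.0 + a.X\{a}) | --b--▸ s1
  s1 = b.b.0 + a.(rec X. b.(b.b.0 + a.X\{a}))\{a} | --a--▸ s2, --b--▸ s3
  s2 = (rec X. b.(b.b.0 + a.X\{a}))\{a} | --b--▸ s4
  s3 = b.0 | --b--▸ s5
  s4 = (b.b.0 + a.(rec X. b.(b.b.0 + a.X\{a}))\{a})\{a} | --b--▸ s6
  s5 = 0 | ·
  s6 = (b.0)\{a} | --b--▸ s7
  s7 = 0\{a} | ·
LTS(Q): 6 reachable states
  t0 = rec X. b.(b.0 + a.X\{a}) | --b--▸ t1
  t1 = b.0 + a.(rec X. b.(b.0 + a.X\{a}))\{a} | --a--▸ t2, --b--▸ t3
  t2 = (rec X. b.(b.0 + a.X\{a}))\{a} | --b--▸ t4
  t3 = 0 | ·
  t4 = (b.0 + a.(rec X. b.(b.0 + a.X\{a}))\{a})\{a} | --b--▸ t5
  t5 = 0\{a} | ·
Partition-refinement fixed point:
  B0 = {s0}
  B1 = {s1}
  B2 = {s2}
  B3 = {s4, t2}
  B4 = {s3, s6, t4}
  B5 = {s5, s7, t3, t5}
  B6 = {t0}
  B7 = {t1}
s0 ∈ B0, t0 ∈ B6 → different blocks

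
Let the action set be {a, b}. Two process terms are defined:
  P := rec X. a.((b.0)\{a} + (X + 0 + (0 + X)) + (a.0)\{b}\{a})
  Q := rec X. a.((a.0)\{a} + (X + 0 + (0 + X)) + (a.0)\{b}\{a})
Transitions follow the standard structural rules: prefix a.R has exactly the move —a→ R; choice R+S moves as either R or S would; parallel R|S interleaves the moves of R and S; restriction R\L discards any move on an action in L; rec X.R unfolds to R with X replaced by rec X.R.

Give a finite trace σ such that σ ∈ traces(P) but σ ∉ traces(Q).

ab

P's transition system — 3 states:
  s0 = rec X. a.((b.0)\{a} + (X + 0 + (0 + X)) + (a.0)\{b}\{a}) :: ··a··> s1
  s1 = (b.0)\{a} + ((rec X. a.((b.0)\{a} + (X + 0 + (0 + X)) + (a.0)\{b}\{a})) + 0 + (0 + (rec X. a.((b.0)\{a} + (X + 0 + (0 + X)) + (a.0)\{b}\{a})))) + (a.0)\{b}\{a} :: ··a··> s1, ··b··> s2
  s2 = 0\{a} :: ∅
Q's transition system — 2 states:
  t0 = rec X. a.((a.0)\{a} + (X + 0 + (0 + X)) + (a.0)\{b}\{a}) :: ··a··> t1
  t1 = (a.0)\{a} + ((rec X. a.((a.0)\{a} + (X + 0 + (0 + X)) + (a.0)\{b}\{a})) + 0 + (0 + (rec X. a.((a.0)\{a} + (X + 0 + (0 + X)) + (a.0)\{b}\{a})))) + (a.0)\{b}\{a} :: ··a··> t1
Trace ⟨ab⟩ through P, begin at {s0}:
  [1] a ⇒ {s1}
  [2] b ⇒ {s2}
  ✓ P
Trace ⟨ab⟩ through Q, begin at {t0}:
  [1] a ⇒ {t1}
  [2] b ⇒ ∅  — Q cannot continue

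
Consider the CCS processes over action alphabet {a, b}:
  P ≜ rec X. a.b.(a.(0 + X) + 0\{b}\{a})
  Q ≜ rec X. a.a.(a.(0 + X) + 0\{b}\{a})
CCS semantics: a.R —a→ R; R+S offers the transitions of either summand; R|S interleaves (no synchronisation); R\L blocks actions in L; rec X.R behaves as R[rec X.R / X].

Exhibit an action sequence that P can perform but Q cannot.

LTS(P): 4 reachable states
  m0 = rec X. a.b.(a.(0 + X) + 0\{b}\{a}) | =a=> m1
  m1 = b.(a.(0 + (rec X. a.b.(a.(0 + X) + 0\{b}\{a}))) + 0\{b}\{a}) | =b=> m2
  m2 = a.(0 + (rec X. a.b.(a.(0 + X) + 0\{b}\{a}))) + 0\{b}\{a} | =a=> m3
  m3 = 0 + (rec X. a.b.(a.(0 + X) + 0\{b}\{a})) | =a=> m1
LTS(Q): 4 reachable states
  n0 = rec X. a.a.(a.(0 + X) + 0\{b}\{a}) | =a=> n1
  n1 = a.(a.(0 + (rec X. a.a.(a.(0 + X) + 0\{b}\{a}))) + 0\{b}\{a}) | =a=> n2
  n2 = a.(0 + (rec X. a.a.(a.(0 + X) + 0\{b}\{a}))) + 0\{b}\{a} | =a=> n3
  n3 = 0 + (rec X. a.a.(a.(0 + X) + 0\{b}\{a})) | =a=> n1
Executing ab from P (initial set {m0}):
  after a @ step 1: {m1}
  after b @ step 2: {m2}
  P completes σ.
Executing ab from Q (initial set {n0}):
  after a @ step 1: {n1}
  after b @ step 2: no successor for Q

ab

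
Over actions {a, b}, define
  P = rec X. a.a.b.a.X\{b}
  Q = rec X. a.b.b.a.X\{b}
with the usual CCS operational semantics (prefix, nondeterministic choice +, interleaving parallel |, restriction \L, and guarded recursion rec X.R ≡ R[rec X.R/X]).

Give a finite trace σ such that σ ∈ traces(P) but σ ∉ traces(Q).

P's transition system — 7 states:
  p0 = rec X. a.a.b.a.X\{b} :: —a→ p1
  p1 = a.b.a.(rec X. a.a.b.a.X\{b})\{b} :: —a→ p2
  p2 = b.a.(rec X. a.a.b.a.X\{b})\{b} :: —b→ p3
  p3 = a.(rec X. a.a.b.a.X\{b})\{b} :: —a→ p4
  p4 = (rec X. a.a.b.a.X\{b})\{b} :: —a→ p5
  p5 = (a.b.a.(rec X. a.a.b.a.X\{b})\{b})\{b} :: —a→ p6
  p6 = (b.a.(rec X. a.a.b.a.X\{b})\{b})\{b} :: (no moves)
Q's transition system — 6 states:
  q0 = rec X. a.b.b.a.X\{b} :: —a→ q1
  q1 = b.b.a.(rec X. a.b.b.a.X\{b})\{b} :: —b→ q2
  q2 = b.a.(rec X. a.b.b.a.X\{b})\{b} :: —b→ q3
  q3 = a.(rec X. a.b.b.a.X\{b})\{b} :: —a→ q4
  q4 = (rec X. a.b.b.a.X\{b})\{b} :: —a→ q5
  q5 = (b.b.a.(rec X. a.b.b.a.X\{b})\{b})\{b} :: (no moves)
Executing aa from P (initial set {p0}):
  step 1 (a): {p1}
  step 2 (a): {p2}
  ✓ P
Executing aa from Q (initial set {q0}):
  step 1 (a): {q1}
  step 2 (a): ∅ (Q stuck)

aa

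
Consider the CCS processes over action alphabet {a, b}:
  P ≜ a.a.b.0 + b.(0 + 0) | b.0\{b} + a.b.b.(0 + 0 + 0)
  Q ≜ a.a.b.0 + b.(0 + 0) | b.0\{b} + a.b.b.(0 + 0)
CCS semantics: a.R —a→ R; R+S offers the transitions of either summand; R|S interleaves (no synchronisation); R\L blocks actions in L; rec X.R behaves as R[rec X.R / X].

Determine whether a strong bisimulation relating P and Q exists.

bisimilar

LTS(P): 10 reachable states
  m0 = a.a.b.0 + b.(0 + 0) | b.0\{b} + a.b.b.(0 + 0 + 0) has moves —a→ m1, —a→ m2, —b→ m3, —b→ m4
  m1 = a.b.0 has moves —a→ m5
  m2 = b.b.(0 + 0 + 0) has moves —b→ m6
  m3 = (0 + 0) | b.0\{b} has moves —b→ m7
  m4 = b.(0 + 0) | 0\{b} has moves —b→ m7
  m5 = b.0 has moves —b→ m8
  m6 = b.(0 + 0 + 0) has moves —b→ m9
  m7 = (0 + 0) | 0\{b} has moves ·
  m8 = 0 has moves ·
  m9 = 0 + 0 + 0 has moves ·
LTS(Q): 10 reachable states
  n0 = a.a.b.0 + b.(0 + 0) | b.0\{b} + a.b.b.(0 + 0) has moves —a→ n1, —a→ n2, —b→ n3, —b→ n4
  n1 = a.b.0 has moves —a→ n5
  n2 = b.b.(0 + 0) has moves —b→ n6
  n3 = (0 + 0) | b.0\{b} has moves —b→ n7
  n4 = b.(0 + 0) | 0\{b} has moves —b→ n7
  n5 = b.0 has moves —b→ n8
  n6 = b.(0 + 0) has moves —b→ n9
  n7 = (0 + 0) | 0\{b} has moves ·
  n8 = 0 has moves ·
  n9 = 0 + 0 has moves ·
Coarsest stable partition (strong bisimilarity classes):
  B0 = {m0, n0}
  B1 = {m1, n1}
  B2 = {m3, m4, m5, m6, n3, n4, n5, n6}
  B3 = {m7, m8, m9, n7, n8, n9}
  B4 = {m2, n2}
m0 ∈ B0, n0 ∈ B0 → same block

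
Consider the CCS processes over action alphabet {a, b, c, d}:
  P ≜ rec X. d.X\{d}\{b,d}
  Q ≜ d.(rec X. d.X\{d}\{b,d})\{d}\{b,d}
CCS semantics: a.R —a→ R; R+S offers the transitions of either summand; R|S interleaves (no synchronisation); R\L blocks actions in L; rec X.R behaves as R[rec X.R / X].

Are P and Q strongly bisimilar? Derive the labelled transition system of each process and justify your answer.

P ~ Q

LTS(P): 2 reachable states
  s0 = rec X. d.X\{d}\{b,d} | =d=> s1
  s1 = (rec X. d.X\{d}\{b,d})\{d}\{b,d} | ∅
LTS(Q): 2 reachable states
  t0 = d.(rec X. d.X\{d}\{b,d})\{d}\{b,d} | =d=> t1
  t1 = (rec X. d.X\{d}\{b,d})\{d}\{b,d} | ∅
Partition-refinement fixed point:
  B0 = {s0, t0}
  B1 = {s1, t1}
s0 ∈ B0, t0 ∈ B0 → same block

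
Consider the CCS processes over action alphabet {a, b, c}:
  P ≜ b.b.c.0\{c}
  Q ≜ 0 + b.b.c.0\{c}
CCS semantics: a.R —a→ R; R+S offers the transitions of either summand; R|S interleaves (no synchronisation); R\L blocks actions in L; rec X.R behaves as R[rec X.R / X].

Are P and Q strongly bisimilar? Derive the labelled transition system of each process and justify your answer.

LTS(P): 4 reachable states
  u0 = b.b.c.0\{c} → ··b··> u1
  u1 = b.c.0\{c} → ··b··> u2
  u2 = c.0\{c} → ··c··> u3
  u3 = 0\{c} → (no moves)
LTS(Q): 4 reachable states
  v0 = 0 + b.b.c.0\{c} → ··b··> v1
  v1 = b.c.0\{c} → ··b··> v2
  v2 = c.0\{c} → ··c··> v3
  v3 = 0\{c} → (no moves)
Partition-refinement fixed point:
  B0 = {u0, v0}
  B1 = {u1, v1}
  B2 = {u2, v2}
  B3 = {u3, v3}
u0 ∈ B0, v0 ∈ B0 → same block

YES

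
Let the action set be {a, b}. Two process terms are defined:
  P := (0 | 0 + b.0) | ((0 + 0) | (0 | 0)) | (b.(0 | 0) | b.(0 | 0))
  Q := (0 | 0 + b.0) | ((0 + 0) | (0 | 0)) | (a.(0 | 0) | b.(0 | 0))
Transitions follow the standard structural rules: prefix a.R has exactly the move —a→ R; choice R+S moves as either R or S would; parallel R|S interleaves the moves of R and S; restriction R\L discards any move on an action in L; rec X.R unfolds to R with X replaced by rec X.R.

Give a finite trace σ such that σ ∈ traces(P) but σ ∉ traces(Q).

P's transition system — 8 states:
  p0 = (0 | 0 + b.0) | ((0 + 0) | (0 | 0)) | (b.(0 | 0) | b.(0 | 0)) has moves —b→ p1, —b→ p2, —b→ p3
  p1 = (0 | 0 + b.0) | ((0 + 0) | (0 | 0)) | (0 | 0 | b.(0 | 0)) has moves —b→ p4, —b→ p5
  p2 = (0 | 0 + b.0) | ((0 + 0) | (0 | 0)) | (b.(0 | 0) | (0 | 0)) has moves —b→ p4, —b→ p6
  p3 = 0 | ((0 + 0) | (0 | 0)) | (b.(0 | 0) | b.(0 | 0)) has moves —b→ p5, —b→ p6
  p4 = (0 | 0 + b.0) | ((0 + 0) | (0 | 0)) | (0 | 0 | (0 | 0)) has moves —b→ p7
  p5 = 0 | ((0 + 0) | (0 | 0)) | (0 | 0 | b.(0 | 0)) has moves —b→ p7
  p6 = 0 | ((0 + 0) | (0 | 0)) | (b.(0 | 0) | (0 | 0)) has moves —b→ p7
  p7 = 0 | ((0 + 0) | (0 | 0)) | (0 | 0 | (0 | 0)) has moves ∅
Q's transition system — 8 states:
  q0 = (0 | 0 + b.0) | ((0 + 0) | (0 | 0)) | (a.(0 | 0) | b.(0 | 0)) has moves —a→ q1, —b→ q2, —b→ q3
  q1 = (0 | 0 + b.0) | ((0 + 0) | (0 | 0)) | (0 | 0 | b.(0 | 0)) has moves —b→ q4, —b→ q5
  q2 = (0 | 0 + b.0) | ((0 + 0) | (0 | 0)) | (a.(0 | 0) | (0 | 0)) has moves —a→ q4, —b→ q6
  q3 = 0 | ((0 + 0) | (0 | 0)) | (a.(0 | 0) | b.(0 | 0)) has moves —a→ q5, —b→ q6
  q4 = (0 | 0 + b.0) | ((0 + 0) | (0 | 0)) | (0 | 0 | (0 | 0)) has moves —b→ q7
  q5 = 0 | ((0 + 0) | (0 | 0)) | (0 | 0 | b.(0 | 0)) has moves —b→ q7
  q6 = 0 | ((0 + 0) | (0 | 0)) | (a.(0 | 0) | (0 | 0)) has moves —a→ q7
  q7 = 0 | ((0 + 0) | (0 | 0)) | (0 | 0 | (0 | 0)) has moves ∅
Run σ = ⟨bbb⟩ on P: start {p0}
  step 1 (b): {p1, p2, p3}
  step 2 (b): {p4, p5, p6}
  step 3 (b): {p7}
  — P admits the full trace.
Run σ = ⟨bbb⟩ on Q: start {q0}
  step 1 (b): {q2, q3}
  step 2 (b): {q6}
  step 3 (b): ∅  — Q cannot continue

bbb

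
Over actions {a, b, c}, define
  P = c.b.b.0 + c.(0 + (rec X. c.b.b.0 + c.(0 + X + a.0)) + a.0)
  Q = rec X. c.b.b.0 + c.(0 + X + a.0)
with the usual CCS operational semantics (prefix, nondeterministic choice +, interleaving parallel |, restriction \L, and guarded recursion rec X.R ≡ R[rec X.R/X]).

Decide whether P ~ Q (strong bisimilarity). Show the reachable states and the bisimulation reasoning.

P ~ Q

Reachable graph of P (5 states):
  p0 = c.b.b.0 + c.(0 + (rec X. c.b.b.0 + c.(0 + X + a.0)) + a.0) has moves -c-> p1, -c-> p2
  p1 = 0 + (rec X. c.b.b.0 + c.(0 + X + a.0)) + a.0 has moves -a-> p3, -c-> p1, -c-> p2
  p2 = b.b.0 has moves -b-> p4
  p3 = 0 has moves ∅
  p4 = b.0 has moves -b-> p3
Reachable graph of Q (5 states):
  q0 = rec X. c.b.b.0 + c.(0 + X + a.0) has moves -c-> q1, -c-> q2
  q1 = 0 + (rec X. c.b.b.0 + c.(0 + X + a.0)) + a.0 has moves -a-> q3, -c-> q1, -c-> q2
  q2 = b.b.0 has moves -b-> q4
  q3 = 0 has moves ∅
  q4 = b.0 has moves -b-> q3
Bisimilarity quotient blocks:
  B0 = {p0, q0}
  B1 = {p2, q2}
  B2 = {p4, q4}
  B3 = {p3, q3}
  B4 = {p1, q1}
p0 ∈ B0, q0 ∈ B0 → same block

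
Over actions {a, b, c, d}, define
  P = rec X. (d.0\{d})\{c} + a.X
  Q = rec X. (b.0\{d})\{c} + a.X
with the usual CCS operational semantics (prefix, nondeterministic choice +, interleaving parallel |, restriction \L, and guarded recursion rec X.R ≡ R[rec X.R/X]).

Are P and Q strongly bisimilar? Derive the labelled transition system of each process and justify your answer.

NO

P's transition system — 2 states:
  p0 = rec X. (d.0\{d})\{c} + a.X :: —a→ p0, —d→ p1
  p1 = 0\{d}\{c} :: ∅
Q's transition system — 2 states:
  q0 = rec X. (b.0\{d})\{c} + a.X :: —a→ q0, —b→ q1
  q1 = 0\{d}\{c} :: ∅
Coarsest stable partition (strong bisimilarity classes):
  B0 = {p0}
  B1 = {p1, q1}
  B2 = {q0}
p0 ∈ B0, q0 ∈ B2 → different blocks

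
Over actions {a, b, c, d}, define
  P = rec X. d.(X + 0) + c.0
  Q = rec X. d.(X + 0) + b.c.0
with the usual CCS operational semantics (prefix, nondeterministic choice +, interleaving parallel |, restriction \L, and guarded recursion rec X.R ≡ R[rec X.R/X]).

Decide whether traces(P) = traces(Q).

Reachable graph of P (3 states):
  m0 = rec X. d.(X + 0) + c.0 ⊢ --c--▸ m1, --d--▸ m2
  m1 = 0 ⊢ stopped
  m2 = (rec X. d.(X + 0) + c.0) + 0 ⊢ --c--▸ m1, --d--▸ m2
Reachable graph of Q (4 states):
  n0 = rec X. d.(X + 0) + b.c.0 ⊢ --b--▸ n1, --d--▸ n2
  n1 = c.0 ⊢ --c--▸ n3
  n2 = (rec X. d.(X + 0) + b.c.0) + 0 ⊢ --b--▸ n1, --d--▸ n2
  n3 = 0 ⊢ stopped
Executing c from P (initial set {m0}):
  [1] c ⇒ {m1}
  ✓ P
Executing c from Q (initial set {n0}):
  [1] c ⇒ no successor for Q

trace-distinct — witness ⟨c⟩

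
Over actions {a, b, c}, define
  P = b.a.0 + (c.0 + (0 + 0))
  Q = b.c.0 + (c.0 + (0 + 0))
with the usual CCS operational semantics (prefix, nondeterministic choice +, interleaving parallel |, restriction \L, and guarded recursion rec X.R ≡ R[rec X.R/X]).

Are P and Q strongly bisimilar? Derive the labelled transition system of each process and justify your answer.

P's transition system — 3 states:
  s0 = b.a.0 + (c.0 + (0 + 0)) :: =b=> s1, =c=> s2
  s1 = a.0 :: =a=> s2
  s2 = 0 :: deadlocked
Q's transition system — 3 states:
  t0 = b.c.0 + (c.0 + (0 + 0)) :: =b=> t1, =c=> t2
  t1 = c.0 :: =c=> t2
  t2 = 0 :: deadlocked
Coarsest stable partition (strong bisimilarity classes):
  B0 = {s0}
  B1 = {s1}
  B2 = {s2, t2}
  B3 = {t0}
  B4 = {t1}
s0 ∈ B0, t0 ∈ B3 → different blocks

NO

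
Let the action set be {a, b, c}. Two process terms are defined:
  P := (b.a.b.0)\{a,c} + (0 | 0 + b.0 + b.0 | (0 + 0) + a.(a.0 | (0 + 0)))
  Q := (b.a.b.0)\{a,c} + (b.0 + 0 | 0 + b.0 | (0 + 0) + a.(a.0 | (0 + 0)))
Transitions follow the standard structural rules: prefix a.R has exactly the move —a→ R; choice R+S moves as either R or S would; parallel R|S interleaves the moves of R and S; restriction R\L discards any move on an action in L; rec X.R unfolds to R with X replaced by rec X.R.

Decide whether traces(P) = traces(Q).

traces(P) = traces(Q)

Reachable graph of P (5 states):
  m0 = (b.a.b.0)\{a,c} + (0 | 0 + b.0 + b.0 | (0 + 0) + a.(a.0 | (0 + 0))) | ··a··> m1, ··b··> m2, ··b··> m3, ··b··> m4
  m1 = a.0 | (0 + 0) | ··a··> m4
  m2 = (a.b.0)\{a,c} | stopped
  m3 = 0 | stopped
  m4 = 0 | (0 + 0) | stopped
Reachable graph of Q (5 states):
  n0 = (b.a.b.0)\{a,c} + (b.0 + 0 | 0 + b.0 | (0 + 0) + a.(a.0 | (0 + 0))) | ··a··> n1, ··b··> n2, ··b··> n3, ··b··> n4
  n1 = a.0 | (0 + 0) | ··a··> n4
  n2 = (a.b.0)\{a,c} | stopped
  n3 = 0 | stopped
  n4 = 0 | (0 + 0) | stopped
Partition-refinement fixed point:
  B0 = {m0, n0}
  B1 = {m2, m3, m4, n2, n3, n4}
  B2 = {m1, n1}
m0 ∈ B0, n0 ∈ B0 → same block
Bisimilar ⇒ trace-equivalent.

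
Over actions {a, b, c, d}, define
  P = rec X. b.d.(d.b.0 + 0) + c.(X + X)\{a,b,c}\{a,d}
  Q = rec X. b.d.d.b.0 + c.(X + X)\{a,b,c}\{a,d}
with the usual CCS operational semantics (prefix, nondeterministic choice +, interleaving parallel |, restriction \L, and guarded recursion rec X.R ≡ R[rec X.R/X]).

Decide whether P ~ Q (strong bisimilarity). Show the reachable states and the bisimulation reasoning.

Reachable graph of P (6 states):
  s0 = rec X. b.d.(d.b.0 + 0) + c.(X + X)\{a,b,c}\{a,d} → —b→ s1, —c→ s2
  s1 = d.(d.b.0 + 0) → —d→ s3
  s2 = ((rec X. b.d.(d.b.0 + 0) + c.(X + X)\{a,b,c}\{a,d}) + (rec X. b.d.(d.b.0 + 0) + c.(X + X)\{a,b,c}\{a,d}))\{a,b,c}\{a,d} → (no moves)
  s3 = d.b.0 + 0 → —d→ s4
  s4 = b.0 → —b→ s5
  s5 = 0 → (no moves)
Reachable graph of Q (6 states):
  t0 = rec X. b.d.d.b.0 + c.(X + X)\{a,b,c}\{a,d} → —b→ t1, —c→ t2
  t1 = d.d.b.0 → —d→ t3
  t2 = ((rec X. b.d.d.b.0 + c.(X + X)\{a,b,c}\{a,d}) + (rec X. b.d.d.b.0 + c.(X + X)\{a,b,c}\{a,d}))\{a,b,c}\{a,d} → (no moves)
  t3 = d.b.0 → —d→ t4
  t4 = b.0 → —b→ t5
  t5 = 0 → (no moves)
Partition-refinement fixed point:
  B0 = {s0, t0}
  B1 = {s1, t1}
  B2 = {s3, t3}
  B3 = {s4, t4}
  B4 = {s2, s5, t2, t5}
s0 ∈ B0, t0 ∈ B0 → same block

YES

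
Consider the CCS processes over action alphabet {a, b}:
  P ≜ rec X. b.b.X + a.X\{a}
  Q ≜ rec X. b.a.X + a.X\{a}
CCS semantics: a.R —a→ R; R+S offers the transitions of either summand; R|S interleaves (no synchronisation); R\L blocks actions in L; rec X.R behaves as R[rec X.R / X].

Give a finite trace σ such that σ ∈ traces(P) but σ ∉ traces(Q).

bb

P's transition system — 4 states:
  u0 = rec X. b.b.X + a.X\{a} | =a=> u1, =b=> u2
  u1 = (rec X. b.b.X + a.X\{a})\{a} | =b=> u3
  u2 = b.(rec X. b.b.X + a.X\{a}) | =b=> u0
  u3 = (b.(rec X. b.b.X + a.X\{a}))\{a} | =b=> u1
Q's transition system — 4 states:
  v0 = rec X. b.a.X + a.X\{a} | =a=> v1, =b=> v2
  v1 = (rec X. b.a.X + a.X\{a})\{a} | =b=> v3
  v2 = a.(rec X. b.a.X + a.X\{a}) | =a=> v0
  v3 = (a.(rec X. b.a.X + a.X\{a}))\{a} | deadlocked
Trace ⟨bb⟩ through P, begin at {u0}:
  after b @ step 1: {u2}
  after b @ step 2: {u0}
  — P admits the full trace.
Trace ⟨bb⟩ through Q, begin at {v0}:
  after b @ step 1: {v2}
  after b @ step 2: no successor for Q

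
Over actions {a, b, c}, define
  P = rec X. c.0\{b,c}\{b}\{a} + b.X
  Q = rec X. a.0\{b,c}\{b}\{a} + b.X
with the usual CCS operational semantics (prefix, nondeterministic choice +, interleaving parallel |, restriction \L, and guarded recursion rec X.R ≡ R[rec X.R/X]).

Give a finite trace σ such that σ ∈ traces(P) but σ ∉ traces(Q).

LTS(P): 2 reachable states
  p0 = rec X. c.0\{b,c}\{b}\{a} + b.X :: —b→ p0, —c→ p1
  p1 = 0\{b,c}\{b}\{a} :: ∅
LTS(Q): 2 reachable states
  q0 = rec X. a.0\{b,c}\{b}\{a} + b.X :: —a→ q1, —b→ q0
  q1 = 0\{b,c}\{b}\{a} :: ∅
Trace ⟨c⟩ through P, begin at {p0}:
  after c @ step 1: {p1}
  — P admits the full trace.
Trace ⟨c⟩ through Q, begin at {q0}:
  after c @ step 1: ∅  — Q cannot continue

c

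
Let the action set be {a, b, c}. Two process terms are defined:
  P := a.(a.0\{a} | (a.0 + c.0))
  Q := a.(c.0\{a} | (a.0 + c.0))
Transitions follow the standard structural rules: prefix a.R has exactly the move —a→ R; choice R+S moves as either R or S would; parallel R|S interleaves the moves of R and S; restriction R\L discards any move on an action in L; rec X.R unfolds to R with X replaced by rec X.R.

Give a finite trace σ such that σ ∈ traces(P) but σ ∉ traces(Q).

aaa

P's transition system — 5 states:
  s0 = a.(a.0\{a} | (a.0 + c.0)) → -a-> s1
  s1 = a.0\{a} | (a.0 + c.0) → -a-> s2, -a-> s3, -c-> s3
  s2 = 0\{a} | (a.0 + c.0) → -a-> s4, -c-> s4
  s3 = a.0\{a} | 0 → -a-> s4
  s4 = 0\{a} | 0 → stopped
Q's transition system — 5 states:
  t0 = a.(c.0\{a} | (a.0 + c.0)) → -a-> t1
  t1 = c.0\{a} | (a.0 + c.0) → -a-> t2, -c-> t2, -c-> t3
  t2 = c.0\{a} | 0 → -c-> t4
  t3 = 0\{a} | (a.0 + c.0) → -a-> t4, -c-> t4
  t4 = 0\{a} | 0 → stopped
Run σ = ⟨aaa⟩ on P: start {s0}
  after a @ step 1: {s1}
  after a @ step 2: {s2, s3}
  after a @ step 3: {s4}
  ✓ P
Run σ = ⟨aaa⟩ on Q: start {t0}
  after a @ step 1: {t1}
  after a @ step 2: {t2}
  after a @ step 3: ∅ (Q stuck)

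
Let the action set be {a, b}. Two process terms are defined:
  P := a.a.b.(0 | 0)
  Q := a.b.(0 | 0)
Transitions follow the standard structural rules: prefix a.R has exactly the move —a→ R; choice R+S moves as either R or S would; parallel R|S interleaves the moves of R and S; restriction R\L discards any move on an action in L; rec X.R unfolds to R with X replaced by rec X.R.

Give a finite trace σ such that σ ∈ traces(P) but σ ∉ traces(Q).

P's transition system — 4 states:
  u0 = a.a.b.(0 | 0) has moves ··a··> u1
  u1 = a.b.(0 | 0) has moves ··a··> u2
  u2 = b.(0 | 0) has moves ··b··> u3
  u3 = 0 | 0 has moves stopped
Q's transition system — 3 states:
  v0 = a.b.(0 | 0) has moves ··a··> v1
  v1 = b.(0 | 0) has moves ··b··> v2
  v2 = 0 | 0 has moves stopped
Run σ = ⟨aa⟩ on P: start {u0}
  after a @ step 1: {u1}
  after a @ step 2: {u2}
  P completes σ.
Run σ = ⟨aa⟩ on Q: start {v0}
  after a @ step 1: {v1}
  after a @ step 2: no successor for Q

aa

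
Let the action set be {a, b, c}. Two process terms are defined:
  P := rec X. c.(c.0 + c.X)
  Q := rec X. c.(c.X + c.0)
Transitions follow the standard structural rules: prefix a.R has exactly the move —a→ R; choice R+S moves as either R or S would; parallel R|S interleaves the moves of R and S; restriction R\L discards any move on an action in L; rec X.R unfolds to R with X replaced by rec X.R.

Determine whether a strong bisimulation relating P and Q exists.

P's transition system — 3 states:
  p0 = rec X. c.(c.0 + c.X) | =c=> p1
  p1 = c.0 + c.(rec X. c.(c.0 + c.X)) | =c=> p0, =c=> p2
  p2 = 0 | deadlocked
Q's transition system — 3 states:
  q0 = rec X. c.(c.X + c.0) | =c=> q1
  q1 = c.(rec X. c.(c.X + c.0)) + c.0 | =c=> q0, =c=> q2
  q2 = 0 | deadlocked
Coarsest stable partition (strong bisimilarity classes):
  B0 = {p0, q0}
  B1 = {p1, q1}
  B2 = {p2, q2}
p0 ∈ B0, q0 ∈ B0 → same block

P ~ Q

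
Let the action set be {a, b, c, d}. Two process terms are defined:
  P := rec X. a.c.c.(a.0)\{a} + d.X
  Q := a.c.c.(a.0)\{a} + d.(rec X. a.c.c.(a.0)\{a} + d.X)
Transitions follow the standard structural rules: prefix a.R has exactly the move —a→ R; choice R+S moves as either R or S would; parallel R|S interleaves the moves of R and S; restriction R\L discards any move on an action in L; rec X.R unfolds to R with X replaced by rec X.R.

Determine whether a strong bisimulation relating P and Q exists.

P ~ Q

LTS(P): 4 reachable states
  u0 = rec X. a.c.c.(a.0)\{a} + d.X ⊢ --a--▸ u1, --d--▸ u0
  u1 = c.c.(a.0)\{a} ⊢ --c--▸ u2
  u2 = c.(a.0)\{a} ⊢ --c--▸ u3
  u3 = (a.0)\{a} ⊢ ∅
LTS(Q): 5 reachable states
  v0 = a.c.c.(a.0)\{a} + d.(rec X. a.c.c.(a.0)\{a} + d.X) ⊢ --a--▸ v1, --d--▸ v2
  v1 = c.c.(a.0)\{a} ⊢ --c--▸ v3
  v2 = rec X. a.c.c.(a.0)\{a} + d.X ⊢ --a--▸ v1, --d--▸ v2
  v3 = c.(a.0)\{a} ⊢ --c--▸ v4
  v4 = (a.0)\{a} ⊢ ∅
Bisimilarity quotient blocks:
  B0 = {u0, v0, v2}
  B1 = {u1, v1}
  B2 = {u2, v3}
  B3 = {u3, v4}
u0 ∈ B0, v0 ∈ B0 → same block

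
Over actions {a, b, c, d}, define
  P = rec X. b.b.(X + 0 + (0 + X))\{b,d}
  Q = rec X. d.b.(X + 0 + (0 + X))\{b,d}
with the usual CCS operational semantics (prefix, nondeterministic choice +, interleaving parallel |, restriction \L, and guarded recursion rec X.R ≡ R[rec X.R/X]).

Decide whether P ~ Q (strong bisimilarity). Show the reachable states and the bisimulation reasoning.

LTS(P): 3 reachable states
  p0 = rec X. b.b.(X + 0 + (0 + X))\{b,d} ⊢ ··b··> p1
  p1 = b.((rec X. b.b.(X + 0 + (0 + X))\{b,d}) + 0 + (0 + (rec X. b.b.(X + 0 + (0 + X))\{b,d})))\{b,d} ⊢ ··b··> p2
  p2 = ((rec X. b.b.(X + 0 + (0 + X))\{b,d}) + 0 + (0 + (rec X. b.b.(X + 0 + (0 + X))\{b,d})))\{b,d} ⊢ (no moves)
LTS(Q): 3 reachable states
  q0 = rec X. d.b.(X + 0 + (0 + X))\{b,d} ⊢ ··d··> q1
  q1 = b.((rec X. d.b.(X + 0 + (0 + X))\{b,d}) + 0 + (0 + (rec X. d.b.(X + 0 + (0 + X))\{b,d})))\{b,d} ⊢ ··b··> q2
  q2 = ((rec X. d.b.(X + 0 + (0 + X))\{b,d}) + 0 + (0 + (rec X. d.b.(X + 0 + (0 + X))\{b,d})))\{b,d} ⊢ (no moves)
Coarsest stable partition (strong bisimilarity classes):
  B0 = {p0}
  B1 = {p1, q1}
  B2 = {p2, q2}
  B3 = {q0}
p0 ∈ B0, q0 ∈ B3 → different blocks

P ≁ Q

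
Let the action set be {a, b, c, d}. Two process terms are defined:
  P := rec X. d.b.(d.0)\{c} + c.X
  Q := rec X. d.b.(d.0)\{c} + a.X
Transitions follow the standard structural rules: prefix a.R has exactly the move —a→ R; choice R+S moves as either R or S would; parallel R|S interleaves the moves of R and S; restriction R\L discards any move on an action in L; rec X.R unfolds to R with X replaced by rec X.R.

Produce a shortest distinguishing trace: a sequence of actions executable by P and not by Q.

c

Reachable graph of P (4 states):
  s0 = rec X. d.b.(d.0)\{c} + c.X has moves --c--▸ s0, --d--▸ s1
  s1 = b.(d.0)\{c} has moves --b--▸ s2
  s2 = (d.0)\{c} has moves --d--▸ s3
  s3 = 0\{c} has moves (no moves)
Reachable graph of Q (4 states):
  t0 = rec X. d.b.(d.0)\{c} + a.X has moves --a--▸ t0, --d--▸ t1
  t1 = b.(d.0)\{c} has moves --b--▸ t2
  t2 = (d.0)\{c} has moves --d--▸ t3
  t3 = 0\{c} has moves (no moves)
Executing c from P (initial set {s0}):
  step 1 (c): {s0}
  ✓ P
Executing c from Q (initial set {t0}):
  step 1 (c): ∅  — Q cannot continue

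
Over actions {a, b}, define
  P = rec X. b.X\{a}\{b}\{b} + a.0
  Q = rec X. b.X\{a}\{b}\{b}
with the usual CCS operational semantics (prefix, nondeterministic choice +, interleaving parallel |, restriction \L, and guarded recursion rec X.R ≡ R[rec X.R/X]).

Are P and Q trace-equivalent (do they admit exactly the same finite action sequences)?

traces(P) ≠ traces(Q) — witness ⟨a⟩

LTS(P): 3 reachable states
  s0 = rec X. b.X\{a}\{b}\{b} + a.0 :: -a-> s1, -b-> s2
  s1 = 0 :: stopped
  s2 = (rec X. b.X\{a}\{b}\{b} + a.0)\{a}\{b}\{b} :: stopped
LTS(Q): 2 reachable states
  t0 = rec X. b.X\{a}\{b}\{b} :: -b-> t1
  t1 = (rec X. b.X\{a}\{b}\{b})\{a}\{b}\{b} :: stopped
Executing a from P (initial set {s0}):
  [1] a ⇒ {s1}
  — P admits the full trace.
Executing a from Q (initial set {t0}):
  [1] a ⇒ ∅ (Q stuck)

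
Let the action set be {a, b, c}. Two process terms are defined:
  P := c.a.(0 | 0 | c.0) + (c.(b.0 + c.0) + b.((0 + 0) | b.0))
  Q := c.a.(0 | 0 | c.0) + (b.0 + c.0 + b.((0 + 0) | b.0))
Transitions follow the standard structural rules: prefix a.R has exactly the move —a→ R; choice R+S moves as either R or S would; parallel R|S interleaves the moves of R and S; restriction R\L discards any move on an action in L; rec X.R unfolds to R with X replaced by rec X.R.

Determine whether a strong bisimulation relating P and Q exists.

LTS(P): 8 reachable states
  p0 = c.a.(0 | 0 | c.0) + (c.(b.0 + c.0) + b.((0 + 0) | b.0)) has moves -b-> p1, -c-> p2, -c-> p3
  p1 = (0 + 0) | b.0 has moves -b-> p4
  p2 = a.(0 | 0 | c.0) has moves -a-> p5
  p3 = b.0 + c.0 has moves -b-> p6, -c-> p6
  p4 = (0 + 0) | 0 has moves deadlocked
  p5 = 0 | 0 | c.0 has moves -c-> p7
  p6 = 0 has moves deadlocked
  p7 = 0 | 0 | 0 has moves deadlocked
LTS(Q): 7 reachable states
  q0 = c.a.(0 | 0 | c.0) + (b.0 + c.0 + b.((0 + 0) | b.0)) has moves -b-> q1, -b-> q2, -c-> q2, -c-> q3
  q1 = (0 + 0) | b.0 has moves -b-> q4
  q2 = 0 has moves deadlocked
  q3 = a.(0 | 0 | c.0) has moves -a-> q5
  q4 = (0 + 0) | 0 has moves deadlocked
  q5 = 0 | 0 | c.0 has moves -c-> q6
  q6 = 0 | 0 | 0 has moves deadlocked
Bisimilarity quotient blocks:
  B0 = {p0}
  B1 = {p3}
  B2 = {p4, p6, p7, q2, q4, q6}
  B3 = {p2, q3}
  B4 = {p5, q5}
  B5 = {p1, q1}
  B6 = {q0}
p0 ∈ B0, q0 ∈ B6 → different blocks

not bisimilar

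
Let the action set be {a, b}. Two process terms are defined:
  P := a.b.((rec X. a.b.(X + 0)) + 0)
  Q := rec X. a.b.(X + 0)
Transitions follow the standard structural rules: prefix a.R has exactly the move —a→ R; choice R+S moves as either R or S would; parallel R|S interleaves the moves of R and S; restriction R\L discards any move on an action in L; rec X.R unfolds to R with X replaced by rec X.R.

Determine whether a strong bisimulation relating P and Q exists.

P's transition system — 3 states:
  p0 = a.b.((rec X. a.b.(X + 0)) + 0) ⊢ --a--▸ p1
  p1 = b.((rec X. a.b.(X + 0)) + 0) ⊢ --b--▸ p2
  p2 = (rec X. a.b.(X + 0)) + 0 ⊢ --a--▸ p1
Q's transition system — 3 states:
  q0 = rec X. a.b.(X + 0) ⊢ --a--▸ q1
  q1 = b.((rec X. a.b.(X + 0)) + 0) ⊢ --b--▸ q2
  q2 = (rec X. a.b.(X + 0)) + 0 ⊢ --a--▸ q1
Coarsest stable partition (strong bisimilarity classes):
  B0 = {p0, p2, q0, q2}
  B1 = {p1, q1}
p0 ∈ B0, q0 ∈ B0 → same block

P ~ Q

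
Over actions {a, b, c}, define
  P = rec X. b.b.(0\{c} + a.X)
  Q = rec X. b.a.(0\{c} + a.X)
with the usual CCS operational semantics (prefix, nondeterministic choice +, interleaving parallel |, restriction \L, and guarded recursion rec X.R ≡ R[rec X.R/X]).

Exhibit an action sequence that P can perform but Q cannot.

bb

LTS(P): 3 reachable states
  m0 = rec X. b.b.(0\{c} + a.X) :: ··b··> m1
  m1 = b.(0\{c} + a.(rec X. b.b.(0\{c} + a.X))) :: ··b··> m2
  m2 = 0\{c} + a.(rec X. b.b.(0\{c} + a.X)) :: ··a··> m0
LTS(Q): 3 reachable states
  n0 = rec X. b.a.(0\{c} + a.X) :: ··b··> n1
  n1 = a.(0\{c} + a.(rec X. b.a.(0\{c} + a.X))) :: ··a··> n2
  n2 = 0\{c} + a.(rec X. b.a.(0\{c} + a.X)) :: ··a··> n0
Executing bb from P (initial set {m0}):
  after b @ step 1: {m1}
  after b @ step 2: {m2}
  ✓ P
Executing bb from Q (initial set {n0}):
  after b @ step 1: {n1}
  after b @ step 2: ∅ (Q stuck)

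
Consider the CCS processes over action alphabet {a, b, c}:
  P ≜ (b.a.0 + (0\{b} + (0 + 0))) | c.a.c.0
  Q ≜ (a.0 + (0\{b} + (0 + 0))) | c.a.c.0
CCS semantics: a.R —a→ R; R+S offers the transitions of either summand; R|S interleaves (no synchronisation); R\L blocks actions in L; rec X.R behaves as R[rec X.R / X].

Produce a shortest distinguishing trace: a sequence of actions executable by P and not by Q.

Reachable graph of P (12 states):
  m0 = (b.a.0 + (0\{b} + (0 + 0))) | c.a.c.0 :: ··b··> m1, ··c··> m2
  m1 = a.0 | c.a.c.0 :: ··a··> m3, ··c··> m4
  m2 = (b.a.0 + (0\{b} + (0 + 0))) | a.c.0 :: ··a··> m5, ··b··> m4
  m3 = 0 | c.a.c.0 :: ··c··> m6
  m4 = a.0 | a.c.0 :: ··a··> m6, ··a··> m7
  m5 = (b.a.0 + (0\{b} + (0 + 0))) | c.0 :: ··b··> m7, ··c··> m8
  m6 = 0 | a.c.0 :: ··a··> m9
  m7 = a.0 | c.0 :: ··a··> m9, ··c··> m10
  m8 = (b.a.0 + (0\{b} + (0 + 0))) | 0 :: ··b··> m10
  m9 = 0 | c.0 :: ··c··> m11
  m10 = a.0 | 0 :: ··a··> m11
  m11 = 0 | 0 :: stopped
Reachable graph of Q (8 states):
  n0 = (a.0 + (0\{b} + (0 + 0))) | c.a.c.0 :: ··a··> n1, ··c··> n2
  n1 = 0 | c.a.c.0 :: ··c··> n3
  n2 = (a.0 + (0\{b} + (0 + 0))) | a.c.0 :: ··a··> n3, ··a··> n4
  n3 = 0 | a.c.0 :: ··a··> n5
  n4 = (a.0 + (0\{b} + (0 + 0))) | c.0 :: ··a··> n5, ··c··> n6
  n5 = 0 | c.0 :: ··c··> n7
  n6 = (a.0 + (0\{b} + (0 + 0))) | 0 :: ··a··> n7
  n7 = 0 | 0 :: stopped
Trace ⟨b⟩ through P, begin at {m0}:
  after b @ step 1: {m1}
  P completes σ.
Trace ⟨b⟩ through Q, begin at {n0}:
  after b @ step 1: no successor for Q

b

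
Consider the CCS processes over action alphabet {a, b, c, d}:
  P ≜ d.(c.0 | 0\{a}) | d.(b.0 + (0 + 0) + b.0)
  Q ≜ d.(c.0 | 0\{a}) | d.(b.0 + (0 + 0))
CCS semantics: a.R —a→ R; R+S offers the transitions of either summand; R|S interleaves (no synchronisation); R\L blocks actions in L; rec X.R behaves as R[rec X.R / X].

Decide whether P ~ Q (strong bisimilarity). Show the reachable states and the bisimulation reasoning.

P ~ Q

P's transition system — 9 states:
  p0 = d.(c.0 | 0\{a}) | d.(b.0 + (0 + 0) + b.0) → --d--▸ p1, --d--▸ p2
  p1 = c.0 | 0\{a} | d.(b.0 + (0 + 0) + b.0) → --c--▸ p3, --d--▸ p4
  p2 = d.(c.0 | 0\{a}) | (b.0 + (0 + 0) + b.0) → --b--▸ p5, --d--▸ p4
  p3 = 0 | 0\{a} | d.(b.0 + (0 + 0) + b.0) → --d--▸ p6
  p4 = c.0 | 0\{a} | (b.0 + (0 + 0) + b.0) → --b--▸ p7, --c--▸ p6
  p5 = d.(c.0 | 0\{a}) | 0 → --d--▸ p7
  p6 = 0 | 0\{a} | (b.0 + (0 + 0) + b.0) → --b--▸ p8
  p7 = c.0 | 0\{a} | 0 → --c--▸ p8
  p8 = 0 | 0\{a} | 0 → deadlocked
Q's transition system — 9 states:
  q0 = d.(c.0 | 0\{a}) | d.(b.0 + (0 + 0)) → --d--▸ q1, --d--▸ q2
  q1 = c.0 | 0\{a} | d.(b.0 + (0 + 0)) → --c--▸ q3, --d--▸ q4
  q2 = d.(c.0 | 0\{a}) | (b.0 + (0 + 0)) → --b--▸ q5, --d--▸ q4
  q3 = 0 | 0\{a} | d.(b.0 + (0 + 0)) → --d--▸ q6
  q4 = c.0 | 0\{a} | (b.0 + (0 + 0)) → --b--▸ q7, --c--▸ q6
  q5 = d.(c.0 | 0\{a}) | 0 → --d--▸ q7
  q6 = 0 | 0\{a} | (b.0 + (0 + 0)) → --b--▸ q8
  q7 = c.0 | 0\{a} | 0 → --c--▸ q8
  q8 = 0 | 0\{a} | 0 → deadlocked
Partition-refinement fixed point:
  B0 = {p0, q0}
  B1 = {p2, q2}
  B2 = {p4, q4}
  B3 = {p7, q7}
  B4 = {p8, q8}
  B5 = {p6, q6}
  B6 = {p5, q5}
  B7 = {p1, q1}
  B8 = {p3, q3}
p0 ∈ B0, q0 ∈ B0 → same block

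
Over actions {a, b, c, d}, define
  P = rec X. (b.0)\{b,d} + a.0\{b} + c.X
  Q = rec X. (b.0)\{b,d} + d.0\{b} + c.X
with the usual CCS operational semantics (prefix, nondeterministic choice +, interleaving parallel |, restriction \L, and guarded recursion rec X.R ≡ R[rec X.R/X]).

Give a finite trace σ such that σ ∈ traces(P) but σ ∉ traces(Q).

a

Reachable graph of P (2 states):
  s0 = rec X. (b.0)\{b,d} + a.0\{b} + c.X :: —a→ s1, —c→ s0
  s1 = 0\{b} :: ·
Reachable graph of Q (2 states):
  t0 = rec X. (b.0)\{b,d} + d.0\{b} + c.X :: —c→ t0, —d→ t1
  t1 = 0\{b} :: ·
Executing a from P (initial set {s0}):
  [1] a ⇒ {s1}
  P completes σ.
Executing a from Q (initial set {t0}):
  [1] a ⇒ ∅  — Q cannot continue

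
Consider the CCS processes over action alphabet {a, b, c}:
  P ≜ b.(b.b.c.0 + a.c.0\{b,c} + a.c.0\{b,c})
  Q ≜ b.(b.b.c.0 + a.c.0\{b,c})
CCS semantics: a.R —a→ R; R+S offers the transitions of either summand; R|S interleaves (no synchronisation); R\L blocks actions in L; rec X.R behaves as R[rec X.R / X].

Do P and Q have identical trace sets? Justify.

traces(P) = traces(Q)

LTS(P): 7 reachable states
  m0 = b.(b.b.c.0 + a.c.0\{b,c} + a.c.0\{b,c}) ⊢ —b→ m1
  m1 = b.b.c.0 + a.c.0\{b,c} + a.c.0\{b,c} ⊢ —a→ m2, —b→ m3
  m2 = c.0\{b,c} ⊢ —c→ m4
  m3 = b.c.0 ⊢ —b→ m5
  m4 = 0\{b,c} ⊢ ·
  m5 = c.0 ⊢ —c→ m6
  m6 = 0 ⊢ ·
LTS(Q): 7 reachable states
  n0 = b.(b.b.c.0 + a.c.0\{b,c}) ⊢ —b→ n1
  n1 = b.b.c.0 + a.c.0\{b,c} ⊢ —a→ n2, —b→ n3
  n2 = c.0\{b,c} ⊢ —c→ n4
  n3 = b.c.0 ⊢ —b→ n5
  n4 = 0\{b,c} ⊢ ·
  n5 = c.0 ⊢ —c→ n6
  n6 = 0 ⊢ ·
Bisimilarity quotient blocks:
  B0 = {m0, n0}
  B1 = {m1, n1}
  B2 = {m2, m5, n2, n5}
  B3 = {m4, m6, n4, n6}
  B4 = {m3, n3}
m0 ∈ B0, n0 ∈ B0 → same block
Bisimilar ⇒ trace-equivalent.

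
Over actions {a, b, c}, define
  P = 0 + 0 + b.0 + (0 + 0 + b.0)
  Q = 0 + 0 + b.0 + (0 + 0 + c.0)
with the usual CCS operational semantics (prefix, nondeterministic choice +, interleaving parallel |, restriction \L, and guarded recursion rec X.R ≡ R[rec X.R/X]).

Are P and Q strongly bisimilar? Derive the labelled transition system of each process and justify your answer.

not bisimilar

LTS(P): 2 reachable states
  m0 = 0 + 0 + b.0 + (0 + 0 + b.0) has moves =b=> m1
  m1 = 0 has moves deadlocked
LTS(Q): 2 reachable states
  n0 = 0 + 0 + b.0 + (0 + 0 + c.0) has moves =b=> n1, =c=> n1
  n1 = 0 has moves deadlocked
Bisimilarity quotient blocks:
  B0 = {m0}
  B1 = {m1, n1}
  B2 = {n0}
m0 ∈ B0, n0 ∈ B2 → different blocks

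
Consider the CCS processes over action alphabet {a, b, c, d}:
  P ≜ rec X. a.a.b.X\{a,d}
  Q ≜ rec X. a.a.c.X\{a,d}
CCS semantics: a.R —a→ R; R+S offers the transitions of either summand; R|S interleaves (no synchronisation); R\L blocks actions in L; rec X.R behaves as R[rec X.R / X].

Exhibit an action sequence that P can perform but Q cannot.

aab

P's transition system — 4 states:
  p0 = rec X. a.a.b.X\{a,d} has moves =a=> p1
  p1 = a.b.(rec X. a.a.b.X\{a,d})\{a,d} has moves =a=> p2
  p2 = b.(rec X. a.a.b.X\{a,d})\{a,d} has moves =b=> p3
  p3 = (rec X. a.a.b.X\{a,d})\{a,d} has moves ∅
Q's transition system — 4 states:
  q0 = rec X. a.a.c.X\{a,d} has moves =a=> q1
  q1 = a.c.(rec X. a.a.c.X\{a,d})\{a,d} has moves =a=> q2
  q2 = c.(rec X. a.a.c.X\{a,d})\{a,d} has moves =c=> q3
  q3 = (rec X. a.a.c.X\{a,d})\{a,d} has moves ∅
Executing aab from P (initial set {p0}):
  [1] a ⇒ {p1}
  [2] a ⇒ {p2}
  [3] b ⇒ {p3}
  P completes σ.
Executing aab from Q (initial set {q0}):
  [1] a ⇒ {q1}
  [2] a ⇒ {q2}
  [3] b ⇒ no successor for Q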